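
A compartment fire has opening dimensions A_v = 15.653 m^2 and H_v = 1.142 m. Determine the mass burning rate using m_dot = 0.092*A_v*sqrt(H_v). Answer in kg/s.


sqrt(H_v) = 1.0686
m_dot = 0.092 * 15.653 * 1.0686 = 1.5389 kg/s

1.5389 kg/s


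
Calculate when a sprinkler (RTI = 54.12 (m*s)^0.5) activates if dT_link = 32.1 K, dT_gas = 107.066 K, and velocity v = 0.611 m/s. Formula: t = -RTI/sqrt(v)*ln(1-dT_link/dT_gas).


dT_link/dT_gas = 0.29982
ln(1 - 0.29982) = -0.35641
t = -54.12 / sqrt(0.611) * -0.35641 = 24.677 s

24.677 s


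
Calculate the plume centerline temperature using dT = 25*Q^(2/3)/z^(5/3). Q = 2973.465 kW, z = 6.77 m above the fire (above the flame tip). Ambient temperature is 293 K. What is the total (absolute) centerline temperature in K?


Q^(2/3) = 206.78
z^(5/3) = 24.228
dT = 25 * 206.78 / 24.228 = 213.37 K
T = 293 + 213.37 = 506.37 K

506.37 K


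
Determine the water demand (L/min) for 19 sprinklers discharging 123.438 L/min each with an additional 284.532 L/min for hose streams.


Sprinkler demand = 19 * 123.438 = 2345.322 L/min
Total = 2345.322 + 284.532 = 2629.854 L/min

2629.854 L/min


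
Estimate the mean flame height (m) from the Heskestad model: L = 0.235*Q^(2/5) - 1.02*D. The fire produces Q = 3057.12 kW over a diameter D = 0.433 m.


Q^(2/5) = 24.781
0.235 * Q^(2/5) = 5.8236
1.02 * D = 0.44166
L = 5.3820 m

5.3820 m


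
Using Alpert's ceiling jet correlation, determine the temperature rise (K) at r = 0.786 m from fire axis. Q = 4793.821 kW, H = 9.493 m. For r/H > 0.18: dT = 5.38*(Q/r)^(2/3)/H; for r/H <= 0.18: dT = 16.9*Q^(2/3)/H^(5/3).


r/H = 0.786 / 9.493 = 0.082798
r/H <= 0.18, so dT = 16.9*Q^(2/3)/H^(5/3)
Q^(2/3) = 284.31
H^(5/3) = 42.560
dT = 16.9 * 284.31 / 42.560 = 112.89 K

112.89 K


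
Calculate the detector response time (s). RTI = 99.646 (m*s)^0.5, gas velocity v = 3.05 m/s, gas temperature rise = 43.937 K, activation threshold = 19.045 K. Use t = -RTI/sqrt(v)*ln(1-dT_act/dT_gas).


dT_act/dT_gas = 0.43346
ln(1 - 0.43346) = -0.56821
t = -99.646 / sqrt(3.05) * -0.56821 = 32.420 s

32.420 s


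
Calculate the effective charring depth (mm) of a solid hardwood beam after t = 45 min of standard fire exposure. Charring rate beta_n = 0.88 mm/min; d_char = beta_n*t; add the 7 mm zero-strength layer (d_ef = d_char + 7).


d_char = 0.88 * 45 = 39.6 mm
d_ef = 39.6 + 1.0*7 = 46.6 mm

46.6 mm


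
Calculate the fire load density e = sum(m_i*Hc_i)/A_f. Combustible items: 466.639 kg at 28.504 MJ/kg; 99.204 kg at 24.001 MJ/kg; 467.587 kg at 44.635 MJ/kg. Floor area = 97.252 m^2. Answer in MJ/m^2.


Total energy = 466.639*28.504 + 99.204*24.001 + 467.587*44.635
= 13301.08 + 2380.995 + 20870.75
= 36552.82 MJ
e = 36552.82 / 97.252 = 375.86 MJ/m^2

375.86 MJ/m^2


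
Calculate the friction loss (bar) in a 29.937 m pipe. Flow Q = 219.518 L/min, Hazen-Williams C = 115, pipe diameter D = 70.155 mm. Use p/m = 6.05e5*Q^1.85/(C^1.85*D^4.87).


Q^1.85 = 21464
C^1.85 = 6490.7
D^4.87 = 9.7792e+08
p/m = 0.0020459 bar/m
p_total = 0.0020459 * 29.937 = 0.061247 bar

0.061247 bar


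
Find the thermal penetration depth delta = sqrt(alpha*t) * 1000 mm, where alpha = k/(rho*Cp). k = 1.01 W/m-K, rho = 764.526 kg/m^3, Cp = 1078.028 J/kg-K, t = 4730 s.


alpha = 1.01 / (764.526 * 1078.028) = 1.2255e-06 m^2/s
alpha * t = 0.0057964
delta = sqrt(0.0057964) * 1000 = 76.134 mm

76.134 mm


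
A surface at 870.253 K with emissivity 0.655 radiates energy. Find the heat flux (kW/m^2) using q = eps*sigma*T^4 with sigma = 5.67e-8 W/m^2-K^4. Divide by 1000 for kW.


T^4 = 5.7356e+11
q = 0.655 * 5.67e-8 * 5.7356e+11 / 1000 = 21.301 kW/m^2

21.301 kW/m^2


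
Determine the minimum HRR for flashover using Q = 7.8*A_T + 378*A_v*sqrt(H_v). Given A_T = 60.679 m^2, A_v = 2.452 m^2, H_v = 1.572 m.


7.8*A_T = 473.30
sqrt(H_v) = 1.2538
378*A_v*sqrt(H_v) = 1162.1
Q = 473.30 + 1162.1 = 1635.4 kW

1635.4 kW


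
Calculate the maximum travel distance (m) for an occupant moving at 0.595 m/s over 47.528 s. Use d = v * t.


d = 0.595 * 47.528 = 28.279 m

28.279 m


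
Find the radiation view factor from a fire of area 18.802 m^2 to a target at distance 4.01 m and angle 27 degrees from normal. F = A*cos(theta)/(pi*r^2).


cos(27 deg) = 0.89101
pi*r^2 = 50.517
F = 18.802 * 0.89101 / 50.517 = 0.33162

0.33162


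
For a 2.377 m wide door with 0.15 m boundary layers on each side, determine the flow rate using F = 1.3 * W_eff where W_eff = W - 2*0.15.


W_eff = 2.377 - 0.30 = 2.077 m
F = 1.3 * 2.077 = 2.7001 persons/s

2.7001 persons/s


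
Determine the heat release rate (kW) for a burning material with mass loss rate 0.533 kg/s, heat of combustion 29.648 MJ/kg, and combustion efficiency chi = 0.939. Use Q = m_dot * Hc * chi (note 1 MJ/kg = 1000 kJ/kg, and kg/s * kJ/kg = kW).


Hc = 29.648 MJ/kg = 29.648 * 1000 kJ/kg = 29648 kJ/kg
Q = 0.533 kg/s * 29648 kJ/kg * 0.939 = 14838 kW

14838 kW


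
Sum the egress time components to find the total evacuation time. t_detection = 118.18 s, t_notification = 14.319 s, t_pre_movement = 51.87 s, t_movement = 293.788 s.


Total = 118.18 + 14.319 + 51.87 + 293.788 = 478.157 s

478.157 s


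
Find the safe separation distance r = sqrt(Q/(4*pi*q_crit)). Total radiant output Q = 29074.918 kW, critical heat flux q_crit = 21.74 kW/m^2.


4*pi*q_crit = 273.19
Q/(4*pi*q_crit) = 106.43
r = sqrt(106.43) = 10.316 m

10.316 m


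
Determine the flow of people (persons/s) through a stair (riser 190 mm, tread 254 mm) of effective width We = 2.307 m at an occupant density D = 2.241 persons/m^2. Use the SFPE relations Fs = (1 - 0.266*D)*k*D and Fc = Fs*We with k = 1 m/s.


1 - 0.266*D = 1 - 0.266*2.241 = 0.40389
Fs = 0.40389 * 1 * 2.241 = 0.90513 persons/(s*m)
Fc = 0.90513 * 2.307 = 2.0881 persons/s

2.0881 persons/s


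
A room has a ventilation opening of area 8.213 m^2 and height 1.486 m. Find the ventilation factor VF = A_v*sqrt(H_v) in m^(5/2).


sqrt(H_v) = 1.2190
VF = 8.213 * 1.2190 = 10.012 m^(5/2)

10.012 m^(5/2)


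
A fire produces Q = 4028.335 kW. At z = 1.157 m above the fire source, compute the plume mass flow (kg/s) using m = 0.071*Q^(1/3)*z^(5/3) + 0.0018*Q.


Q^(1/3) = 15.911
z^(5/3) = 1.2751
First term = 0.071 * 15.911 * 1.2751 = 1.4405
Second term = 0.0018 * 4028.335 = 7.2510
m = 8.6915 kg/s

8.6915 kg/s


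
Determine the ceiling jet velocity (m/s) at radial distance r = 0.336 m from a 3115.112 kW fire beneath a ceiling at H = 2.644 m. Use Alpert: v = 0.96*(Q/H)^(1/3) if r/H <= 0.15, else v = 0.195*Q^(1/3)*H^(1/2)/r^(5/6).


r/H = 0.336 / 2.644 = 0.12708
r/H <= 0.15, so v = 0.96*(Q/H)^(1/3)
Q/H = 1178.2
(Q/H)^(1/3) = 10.562
v = 0.96 * 10.562 = 10.139 m/s

10.139 m/s


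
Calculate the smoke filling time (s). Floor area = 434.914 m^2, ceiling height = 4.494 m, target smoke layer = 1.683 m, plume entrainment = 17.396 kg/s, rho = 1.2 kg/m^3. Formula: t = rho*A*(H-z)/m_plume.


H - z = 2.811 m
t = 1.2 * 434.914 * 2.811 / 17.396 = 84.333 s

84.333 s


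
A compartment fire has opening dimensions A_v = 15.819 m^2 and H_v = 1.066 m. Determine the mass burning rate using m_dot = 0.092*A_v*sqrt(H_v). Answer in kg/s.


sqrt(H_v) = 1.0325
m_dot = 0.092 * 15.819 * 1.0325 = 1.5026 kg/s

1.5026 kg/s


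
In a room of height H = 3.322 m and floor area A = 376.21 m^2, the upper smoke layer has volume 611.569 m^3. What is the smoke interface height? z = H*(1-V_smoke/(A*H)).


V/(A*H) = 0.48935
1 - 0.48935 = 0.51065
z = 3.322 * 0.51065 = 1.6964 m

1.6964 m


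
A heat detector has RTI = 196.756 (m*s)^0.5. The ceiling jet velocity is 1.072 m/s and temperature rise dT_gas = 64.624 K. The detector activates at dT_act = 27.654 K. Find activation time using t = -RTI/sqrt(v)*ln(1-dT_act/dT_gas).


dT_act/dT_gas = 0.42792
ln(1 - 0.42792) = -0.55848
t = -196.756 / sqrt(1.072) * -0.55848 = 106.13 s

106.13 s


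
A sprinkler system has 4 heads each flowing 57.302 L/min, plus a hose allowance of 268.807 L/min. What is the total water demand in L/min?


Sprinkler demand = 4 * 57.302 = 229.208 L/min
Total = 229.208 + 268.807 = 498.015 L/min

498.015 L/min


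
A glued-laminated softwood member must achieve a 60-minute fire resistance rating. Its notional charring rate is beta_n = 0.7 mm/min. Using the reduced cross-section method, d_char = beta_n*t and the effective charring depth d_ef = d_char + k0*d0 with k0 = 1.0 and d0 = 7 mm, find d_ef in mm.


d_char = 0.7 * 60 = 42 mm
d_ef = 42 + 1.0*7 = 49 mm

49 mm


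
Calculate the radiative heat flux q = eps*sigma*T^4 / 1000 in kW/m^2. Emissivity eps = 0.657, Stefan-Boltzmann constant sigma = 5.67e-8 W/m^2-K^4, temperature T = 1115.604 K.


T^4 = 1.5490e+12
q = 0.657 * 5.67e-8 * 1.5490e+12 / 1000 = 57.702 kW/m^2

57.702 kW/m^2


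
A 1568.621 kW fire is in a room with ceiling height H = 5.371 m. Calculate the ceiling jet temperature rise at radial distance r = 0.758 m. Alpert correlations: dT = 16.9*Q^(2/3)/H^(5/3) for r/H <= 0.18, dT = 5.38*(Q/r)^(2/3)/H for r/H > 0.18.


r/H = 0.758 / 5.371 = 0.14113
r/H <= 0.18, so dT = 16.9*Q^(2/3)/H^(5/3)
Q^(2/3) = 135.00
H^(5/3) = 16.472
dT = 16.9 * 135.00 / 16.472 = 138.51 K

138.51 K


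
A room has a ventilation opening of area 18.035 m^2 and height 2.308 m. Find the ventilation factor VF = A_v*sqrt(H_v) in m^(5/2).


sqrt(H_v) = 1.5192
VF = 18.035 * 1.5192 = 27.399 m^(5/2)

27.399 m^(5/2)


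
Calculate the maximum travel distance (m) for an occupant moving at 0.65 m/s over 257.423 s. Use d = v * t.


d = 0.65 * 257.423 = 167.32 m

167.32 m


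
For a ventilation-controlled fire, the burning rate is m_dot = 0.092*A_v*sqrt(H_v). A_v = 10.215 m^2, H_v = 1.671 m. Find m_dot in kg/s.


sqrt(H_v) = 1.2927
m_dot = 0.092 * 10.215 * 1.2927 = 1.2148 kg/s

1.2148 kg/s


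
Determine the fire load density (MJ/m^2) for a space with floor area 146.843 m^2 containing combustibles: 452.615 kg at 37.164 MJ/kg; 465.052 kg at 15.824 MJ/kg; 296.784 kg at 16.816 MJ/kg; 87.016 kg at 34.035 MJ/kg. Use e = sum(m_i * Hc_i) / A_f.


Total energy = 452.615*37.164 + 465.052*15.824 + 296.784*16.816 + 87.016*34.035
= 16820.98 + 7358.983 + 4990.720 + 2961.590
= 32132.28 MJ
e = 32132.28 / 146.843 = 218.82 MJ/m^2

218.82 MJ/m^2


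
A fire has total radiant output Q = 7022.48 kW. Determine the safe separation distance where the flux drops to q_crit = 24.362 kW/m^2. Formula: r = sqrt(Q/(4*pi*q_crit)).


4*pi*q_crit = 306.14
Q/(4*pi*q_crit) = 22.939
r = sqrt(22.939) = 4.7894 m

4.7894 m


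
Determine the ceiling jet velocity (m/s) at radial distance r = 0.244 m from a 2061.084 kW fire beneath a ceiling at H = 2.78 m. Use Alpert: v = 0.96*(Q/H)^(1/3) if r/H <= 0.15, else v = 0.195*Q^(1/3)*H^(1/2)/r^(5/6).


r/H = 0.244 / 2.78 = 0.087770
r/H <= 0.15, so v = 0.96*(Q/H)^(1/3)
Q/H = 741.40
(Q/H)^(1/3) = 9.0507
v = 0.96 * 9.0507 = 8.6887 m/s

8.6887 m/s


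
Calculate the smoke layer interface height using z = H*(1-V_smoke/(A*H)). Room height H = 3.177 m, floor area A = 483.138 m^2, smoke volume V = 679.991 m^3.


V/(A*H) = 0.44301
1 - 0.44301 = 0.55699
z = 3.177 * 0.55699 = 1.7696 m

1.7696 m


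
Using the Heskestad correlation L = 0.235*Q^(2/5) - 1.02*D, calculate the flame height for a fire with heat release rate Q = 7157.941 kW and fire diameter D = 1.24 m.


Q^(2/5) = 34.827
0.235 * Q^(2/5) = 8.1843
1.02 * D = 1.2648
L = 6.9195 m

6.9195 m


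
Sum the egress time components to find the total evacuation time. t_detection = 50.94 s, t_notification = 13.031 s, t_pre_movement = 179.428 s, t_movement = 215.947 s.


Total = 50.94 + 13.031 + 179.428 + 215.947 = 459.346 s

459.346 s


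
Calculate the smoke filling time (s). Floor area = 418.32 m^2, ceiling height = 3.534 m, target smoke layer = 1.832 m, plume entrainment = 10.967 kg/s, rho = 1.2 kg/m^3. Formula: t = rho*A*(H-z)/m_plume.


H - z = 1.702 m
t = 1.2 * 418.32 * 1.702 / 10.967 = 77.904 s

77.904 s


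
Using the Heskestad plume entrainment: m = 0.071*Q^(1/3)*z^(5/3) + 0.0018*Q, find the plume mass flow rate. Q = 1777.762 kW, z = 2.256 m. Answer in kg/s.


Q^(1/3) = 12.114
z^(5/3) = 3.8806
First term = 0.071 * 12.114 * 3.8806 = 3.3377
Second term = 0.0018 * 1777.762 = 3.2000
m = 6.5377 kg/s

6.5377 kg/s


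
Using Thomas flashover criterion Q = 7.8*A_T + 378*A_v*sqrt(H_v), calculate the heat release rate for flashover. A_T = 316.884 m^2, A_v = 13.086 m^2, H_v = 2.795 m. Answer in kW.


7.8*A_T = 2471.7
sqrt(H_v) = 1.6718
378*A_v*sqrt(H_v) = 8269.7
Q = 2471.7 + 8269.7 = 10741 kW

10741 kW


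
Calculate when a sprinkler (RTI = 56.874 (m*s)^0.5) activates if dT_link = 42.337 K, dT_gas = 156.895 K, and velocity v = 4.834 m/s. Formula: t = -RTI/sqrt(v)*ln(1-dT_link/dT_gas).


dT_link/dT_gas = 0.26984
ln(1 - 0.26984) = -0.31450
t = -56.874 / sqrt(4.834) * -0.31450 = 8.1353 s

8.1353 s


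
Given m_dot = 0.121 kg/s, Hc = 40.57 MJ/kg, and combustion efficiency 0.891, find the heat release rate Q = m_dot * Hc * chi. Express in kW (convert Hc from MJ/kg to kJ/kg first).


Hc = 40.57 MJ/kg = 40.57 * 1000 kJ/kg = 40570 kJ/kg
Q = 0.121 kg/s * 40570 kJ/kg * 0.891 = 4373.9 kW

4373.9 kW


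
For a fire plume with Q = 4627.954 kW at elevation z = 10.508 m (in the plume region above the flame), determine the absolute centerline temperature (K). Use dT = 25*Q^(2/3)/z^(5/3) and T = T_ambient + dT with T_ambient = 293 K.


Q^(2/3) = 277.71
z^(5/3) = 50.412
dT = 25 * 277.71 / 50.412 = 137.72 K
T = 293 + 137.72 = 430.72 K

430.72 K


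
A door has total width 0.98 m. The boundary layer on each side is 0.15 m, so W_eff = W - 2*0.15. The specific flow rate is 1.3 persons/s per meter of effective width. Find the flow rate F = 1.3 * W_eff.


W_eff = 0.98 - 0.30 = 0.68 m
F = 1.3 * 0.68 = 0.884 persons/s

0.884 persons/s


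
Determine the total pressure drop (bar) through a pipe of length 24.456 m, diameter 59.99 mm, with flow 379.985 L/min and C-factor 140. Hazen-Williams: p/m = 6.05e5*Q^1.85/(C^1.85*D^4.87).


Q^1.85 = 59234
C^1.85 = 9339.8
D^4.87 = 4.5629e+08
p/m = 0.0084090 bar/m
p_total = 0.0084090 * 24.456 = 0.20565 bar

0.20565 bar


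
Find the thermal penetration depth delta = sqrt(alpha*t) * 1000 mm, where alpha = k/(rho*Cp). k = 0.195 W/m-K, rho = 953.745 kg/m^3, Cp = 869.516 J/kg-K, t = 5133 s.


alpha = 0.195 / (953.745 * 869.516) = 2.3514e-07 m^2/s
alpha * t = 0.0012070
delta = sqrt(0.0012070) * 1000 = 34.741 mm

34.741 mm


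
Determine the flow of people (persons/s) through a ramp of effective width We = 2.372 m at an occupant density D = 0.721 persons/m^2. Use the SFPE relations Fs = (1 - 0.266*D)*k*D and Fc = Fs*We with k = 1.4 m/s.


1 - 0.266*D = 1 - 0.266*0.721 = 0.80821
Fs = 0.80821 * 1.4 * 0.721 = 0.81581 persons/(s*m)
Fc = 0.81581 * 2.372 = 1.9351 persons/s

1.9351 persons/s


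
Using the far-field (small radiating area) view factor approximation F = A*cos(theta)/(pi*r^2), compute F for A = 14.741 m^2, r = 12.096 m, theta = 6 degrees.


cos(6 deg) = 0.99452
pi*r^2 = 459.66
F = 14.741 * 0.99452 / 459.66 = 0.031894

0.031894


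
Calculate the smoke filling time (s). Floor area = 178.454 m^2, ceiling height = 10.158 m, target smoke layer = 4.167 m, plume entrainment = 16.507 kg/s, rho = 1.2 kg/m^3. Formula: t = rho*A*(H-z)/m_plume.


H - z = 5.991 m
t = 1.2 * 178.454 * 5.991 / 16.507 = 77.721 s

77.721 s


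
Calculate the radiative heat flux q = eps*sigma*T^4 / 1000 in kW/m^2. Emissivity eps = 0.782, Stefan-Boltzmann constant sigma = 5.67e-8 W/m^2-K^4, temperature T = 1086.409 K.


T^4 = 1.3931e+12
q = 0.782 * 5.67e-8 * 1.3931e+12 / 1000 = 61.768 kW/m^2

61.768 kW/m^2


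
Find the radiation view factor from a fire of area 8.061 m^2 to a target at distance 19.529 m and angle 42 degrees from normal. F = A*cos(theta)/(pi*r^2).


cos(42 deg) = 0.74314
pi*r^2 = 1198.1
F = 8.061 * 0.74314 / 1198.1 = 0.0049998

0.0049998


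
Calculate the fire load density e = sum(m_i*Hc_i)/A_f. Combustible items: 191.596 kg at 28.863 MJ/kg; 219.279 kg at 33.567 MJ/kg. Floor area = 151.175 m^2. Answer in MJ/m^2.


Total energy = 191.596*28.863 + 219.279*33.567
= 5530.035 + 7360.538
= 12890.57 MJ
e = 12890.57 / 151.175 = 85.269 MJ/m^2

85.269 MJ/m^2


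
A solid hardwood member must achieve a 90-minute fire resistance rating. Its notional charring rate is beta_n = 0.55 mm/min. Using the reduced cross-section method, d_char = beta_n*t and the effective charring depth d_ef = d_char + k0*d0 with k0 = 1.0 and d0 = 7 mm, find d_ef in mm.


d_char = 0.55 * 90 = 49.5 mm
d_ef = 49.5 + 1.0*7 = 56.5 mm

56.5 mm


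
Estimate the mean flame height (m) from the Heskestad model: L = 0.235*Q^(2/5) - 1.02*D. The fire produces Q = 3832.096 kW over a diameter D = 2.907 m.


Q^(2/5) = 27.125
0.235 * Q^(2/5) = 6.3744
1.02 * D = 2.9651
L = 3.4093 m

3.4093 m


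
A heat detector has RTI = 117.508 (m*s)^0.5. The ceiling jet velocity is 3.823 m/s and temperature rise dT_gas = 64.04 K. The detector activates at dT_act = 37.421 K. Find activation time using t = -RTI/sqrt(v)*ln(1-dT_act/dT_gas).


dT_act/dT_gas = 0.58434
ln(1 - 0.58434) = -0.87788
t = -117.508 / sqrt(3.823) * -0.87788 = 52.760 s

52.760 s


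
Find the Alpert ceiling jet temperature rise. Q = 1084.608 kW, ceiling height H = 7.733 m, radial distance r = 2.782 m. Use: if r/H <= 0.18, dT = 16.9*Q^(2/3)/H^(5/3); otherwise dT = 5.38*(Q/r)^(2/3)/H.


r/H = 2.782 / 7.733 = 0.35976
r/H > 0.18, so dT = 5.38*(Q/r)^(2/3)/H
Q/r = 389.87
(Q/r)^(2/3) = 53.368
dT = 5.38 * 53.368 / 7.733 = 37.129 K

37.129 K


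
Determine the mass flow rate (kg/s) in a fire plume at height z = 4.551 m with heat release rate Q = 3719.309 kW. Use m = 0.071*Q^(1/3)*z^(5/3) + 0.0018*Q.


Q^(1/3) = 15.494
z^(5/3) = 12.498
First term = 0.071 * 15.494 * 12.498 = 13.749
Second term = 0.0018 * 3719.309 = 6.6948
m = 20.443 kg/s

20.443 kg/s


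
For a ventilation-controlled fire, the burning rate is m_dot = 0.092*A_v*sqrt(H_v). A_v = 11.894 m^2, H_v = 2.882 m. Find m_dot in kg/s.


sqrt(H_v) = 1.6976
m_dot = 0.092 * 11.894 * 1.6976 = 1.8576 kg/s

1.8576 kg/s


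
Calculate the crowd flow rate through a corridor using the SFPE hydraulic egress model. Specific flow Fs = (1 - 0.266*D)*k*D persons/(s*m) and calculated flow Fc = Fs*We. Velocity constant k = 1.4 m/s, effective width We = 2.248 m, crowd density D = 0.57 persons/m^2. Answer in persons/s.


1 - 0.266*D = 1 - 0.266*0.57 = 0.84838
Fs = 0.84838 * 1.4 * 0.57 = 0.67701 persons/(s*m)
Fc = 0.67701 * 2.248 = 1.5219 persons/s

1.5219 persons/s


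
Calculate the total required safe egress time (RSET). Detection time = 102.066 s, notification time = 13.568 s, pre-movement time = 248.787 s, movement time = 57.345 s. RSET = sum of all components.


Total = 102.066 + 13.568 + 248.787 + 57.345 = 421.766 s

421.766 s


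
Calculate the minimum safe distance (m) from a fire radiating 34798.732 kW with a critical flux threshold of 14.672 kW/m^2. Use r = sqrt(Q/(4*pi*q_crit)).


4*pi*q_crit = 184.37
Q/(4*pi*q_crit) = 188.74
r = sqrt(188.74) = 13.738 m

13.738 m


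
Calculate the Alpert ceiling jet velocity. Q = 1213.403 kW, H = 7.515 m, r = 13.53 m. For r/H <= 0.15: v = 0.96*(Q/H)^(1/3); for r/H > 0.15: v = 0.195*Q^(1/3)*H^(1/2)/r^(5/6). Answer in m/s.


r/H = 13.53 / 7.515 = 1.8004
r/H > 0.15, so v = 0.195*Q^(1/3)*H^(1/2)/r^(5/6)
Q^(1/3) = 10.666
H^(1/2) = 2.7414
r^(5/6) = 8.7649
v = 0.195 * 10.666 * 2.7414 / 8.7649 = 0.65051 m/s

0.65051 m/s


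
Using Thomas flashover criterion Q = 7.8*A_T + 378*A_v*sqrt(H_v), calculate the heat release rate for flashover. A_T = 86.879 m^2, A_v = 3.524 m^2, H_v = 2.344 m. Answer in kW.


7.8*A_T = 677.66
sqrt(H_v) = 1.5310
378*A_v*sqrt(H_v) = 2039.4
Q = 677.66 + 2039.4 = 2717.1 kW

2717.1 kW


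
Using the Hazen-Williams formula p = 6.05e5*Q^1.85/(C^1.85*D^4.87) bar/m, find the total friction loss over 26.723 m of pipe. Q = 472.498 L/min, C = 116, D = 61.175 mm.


Q^1.85 = 88642
C^1.85 = 6595.5
D^4.87 = 5.0190e+08
p/m = 0.016201 bar/m
p_total = 0.016201 * 26.723 = 0.43293 bar

0.43293 bar


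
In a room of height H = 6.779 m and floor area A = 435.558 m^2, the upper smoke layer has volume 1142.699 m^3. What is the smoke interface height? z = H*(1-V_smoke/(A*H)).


V/(A*H) = 0.38701
1 - 0.38701 = 0.61299
z = 6.779 * 0.61299 = 4.1555 m

4.1555 m


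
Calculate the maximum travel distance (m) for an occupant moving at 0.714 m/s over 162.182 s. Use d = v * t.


d = 0.714 * 162.182 = 115.80 m

115.80 m


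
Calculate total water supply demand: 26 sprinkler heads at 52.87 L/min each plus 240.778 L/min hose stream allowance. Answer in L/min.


Sprinkler demand = 26 * 52.87 = 1374.62 L/min
Total = 1374.62 + 240.778 = 1615.398 L/min

1615.398 L/min


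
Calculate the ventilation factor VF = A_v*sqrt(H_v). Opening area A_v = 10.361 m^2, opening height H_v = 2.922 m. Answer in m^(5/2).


sqrt(H_v) = 1.7094
VF = 10.361 * 1.7094 = 17.711 m^(5/2)

17.711 m^(5/2)


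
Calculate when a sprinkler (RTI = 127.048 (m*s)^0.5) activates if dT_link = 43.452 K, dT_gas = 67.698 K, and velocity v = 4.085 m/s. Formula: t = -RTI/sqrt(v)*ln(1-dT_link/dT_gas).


dT_link/dT_gas = 0.64185
ln(1 - 0.64185) = -1.0268
t = -127.048 / sqrt(4.085) * -1.0268 = 64.545 s

64.545 s


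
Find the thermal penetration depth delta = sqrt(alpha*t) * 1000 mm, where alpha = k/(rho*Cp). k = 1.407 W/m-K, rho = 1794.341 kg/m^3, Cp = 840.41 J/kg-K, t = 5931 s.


alpha = 1.407 / (1794.341 * 840.41) = 9.3303e-07 m^2/s
alpha * t = 0.0055338
delta = sqrt(0.0055338) * 1000 = 74.390 mm

74.390 mm


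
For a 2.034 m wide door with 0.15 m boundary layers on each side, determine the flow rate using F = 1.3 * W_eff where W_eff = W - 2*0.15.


W_eff = 2.034 - 0.30 = 1.734 m
F = 1.3 * 1.734 = 2.2542 persons/s

2.2542 persons/s


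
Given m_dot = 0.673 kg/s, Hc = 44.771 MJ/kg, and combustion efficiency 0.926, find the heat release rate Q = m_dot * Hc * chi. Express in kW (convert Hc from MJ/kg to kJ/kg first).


Hc = 44.771 MJ/kg = 44.771 * 1000 kJ/kg = 44771 kJ/kg
Q = 0.673 kg/s * 44771 kJ/kg * 0.926 = 27901 kW

27901 kW


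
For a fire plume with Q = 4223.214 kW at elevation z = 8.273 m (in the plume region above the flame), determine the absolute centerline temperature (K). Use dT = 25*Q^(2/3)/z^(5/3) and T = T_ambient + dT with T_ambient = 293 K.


Q^(2/3) = 261.27
z^(5/3) = 33.841
dT = 25 * 261.27 / 33.841 = 193.02 K
T = 293 + 193.02 = 486.02 K

486.02 K


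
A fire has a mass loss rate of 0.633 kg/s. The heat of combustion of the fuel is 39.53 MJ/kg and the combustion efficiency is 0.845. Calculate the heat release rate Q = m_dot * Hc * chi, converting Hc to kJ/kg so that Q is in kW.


Hc = 39.53 MJ/kg = 39.53 * 1000 kJ/kg = 39530 kJ/kg
Q = 0.633 kg/s * 39530 kJ/kg * 0.845 = 21144 kW

21144 kW


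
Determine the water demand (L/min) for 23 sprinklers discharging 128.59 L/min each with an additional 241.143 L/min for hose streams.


Sprinkler demand = 23 * 128.59 = 2957.57 L/min
Total = 2957.57 + 241.143 = 3198.713 L/min

3198.713 L/min


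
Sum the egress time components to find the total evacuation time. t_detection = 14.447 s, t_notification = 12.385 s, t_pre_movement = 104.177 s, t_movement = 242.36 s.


Total = 14.447 + 12.385 + 104.177 + 242.36 = 373.369 s

373.369 s


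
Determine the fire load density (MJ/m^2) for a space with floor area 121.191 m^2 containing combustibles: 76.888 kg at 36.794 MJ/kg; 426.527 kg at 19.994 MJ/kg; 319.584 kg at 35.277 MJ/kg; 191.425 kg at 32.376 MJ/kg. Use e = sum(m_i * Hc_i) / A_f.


Total energy = 76.888*36.794 + 426.527*19.994 + 319.584*35.277 + 191.425*32.376
= 2829.017 + 8527.981 + 11273.96 + 6197.576
= 28828.54 MJ
e = 28828.54 / 121.191 = 237.88 MJ/m^2

237.88 MJ/m^2


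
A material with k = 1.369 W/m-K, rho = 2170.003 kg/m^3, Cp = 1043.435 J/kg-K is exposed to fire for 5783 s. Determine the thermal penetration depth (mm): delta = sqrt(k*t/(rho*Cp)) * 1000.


alpha = 1.369 / (2170.003 * 1043.435) = 6.0461e-07 m^2/s
alpha * t = 0.0034965
delta = sqrt(0.0034965) * 1000 = 59.131 mm

59.131 mm


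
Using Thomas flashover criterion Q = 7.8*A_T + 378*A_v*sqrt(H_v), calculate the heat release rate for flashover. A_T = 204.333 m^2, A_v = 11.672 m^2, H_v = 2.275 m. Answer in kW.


7.8*A_T = 1593.8
sqrt(H_v) = 1.5083
378*A_v*sqrt(H_v) = 6654.7
Q = 1593.8 + 6654.7 = 8248.5 kW

8248.5 kW


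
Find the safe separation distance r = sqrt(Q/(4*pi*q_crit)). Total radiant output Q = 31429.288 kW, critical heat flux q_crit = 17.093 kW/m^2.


4*pi*q_crit = 214.80
Q/(4*pi*q_crit) = 146.32
r = sqrt(146.32) = 12.096 m

12.096 m


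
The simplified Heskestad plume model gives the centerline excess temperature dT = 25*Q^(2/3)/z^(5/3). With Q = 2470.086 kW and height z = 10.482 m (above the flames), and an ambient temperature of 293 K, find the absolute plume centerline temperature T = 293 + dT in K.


Q^(2/3) = 182.73
z^(5/3) = 50.204
dT = 25 * 182.73 / 50.204 = 90.993 K
T = 293 + 90.993 = 383.99 K

383.99 K


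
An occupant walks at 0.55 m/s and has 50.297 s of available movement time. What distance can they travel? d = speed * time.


d = 0.55 * 50.297 = 27.663 m

27.663 m


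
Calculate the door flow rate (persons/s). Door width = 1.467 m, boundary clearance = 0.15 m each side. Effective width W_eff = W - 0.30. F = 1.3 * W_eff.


W_eff = 1.467 - 0.30 = 1.167 m
F = 1.3 * 1.167 = 1.5171 persons/s

1.5171 persons/s


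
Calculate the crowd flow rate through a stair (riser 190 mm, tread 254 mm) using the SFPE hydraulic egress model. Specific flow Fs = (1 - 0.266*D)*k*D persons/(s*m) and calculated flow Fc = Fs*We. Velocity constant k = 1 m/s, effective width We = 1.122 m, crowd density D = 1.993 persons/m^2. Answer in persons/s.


1 - 0.266*D = 1 - 0.266*1.993 = 0.46986
Fs = 0.46986 * 1 * 1.993 = 0.93643 persons/(s*m)
Fc = 0.93643 * 1.122 = 1.0507 persons/s

1.0507 persons/s


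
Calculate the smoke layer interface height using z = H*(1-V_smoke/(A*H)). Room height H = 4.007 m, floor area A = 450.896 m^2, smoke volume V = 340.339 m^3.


V/(A*H) = 0.18837
1 - 0.18837 = 0.81163
z = 4.007 * 0.81163 = 3.2522 m

3.2522 m


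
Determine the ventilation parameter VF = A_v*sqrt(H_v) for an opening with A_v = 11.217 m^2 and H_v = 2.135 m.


sqrt(H_v) = 1.4612
VF = 11.217 * 1.4612 = 16.390 m^(5/2)

16.390 m^(5/2)


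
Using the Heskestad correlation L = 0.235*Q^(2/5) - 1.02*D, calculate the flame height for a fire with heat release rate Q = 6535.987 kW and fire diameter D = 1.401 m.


Q^(2/5) = 33.583
0.235 * Q^(2/5) = 7.8921
1.02 * D = 1.4290
L = 6.4631 m

6.4631 m


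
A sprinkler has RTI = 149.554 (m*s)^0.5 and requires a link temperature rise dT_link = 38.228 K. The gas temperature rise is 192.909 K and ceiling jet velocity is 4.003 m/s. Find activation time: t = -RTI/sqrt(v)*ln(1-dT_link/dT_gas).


dT_link/dT_gas = 0.19817
ln(1 - 0.19817) = -0.22085
t = -149.554 / sqrt(4.003) * -0.22085 = 16.509 s

16.509 s


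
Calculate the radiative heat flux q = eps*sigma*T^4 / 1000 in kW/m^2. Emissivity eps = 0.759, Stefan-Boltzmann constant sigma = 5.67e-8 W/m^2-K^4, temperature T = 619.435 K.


T^4 = 1.4723e+11
q = 0.759 * 5.67e-8 * 1.4723e+11 / 1000 = 6.3359 kW/m^2

6.3359 kW/m^2


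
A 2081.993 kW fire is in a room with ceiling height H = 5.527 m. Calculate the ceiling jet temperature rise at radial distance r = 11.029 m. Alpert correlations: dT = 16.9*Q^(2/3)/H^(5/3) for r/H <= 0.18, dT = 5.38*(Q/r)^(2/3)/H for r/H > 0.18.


r/H = 11.029 / 5.527 = 1.9955
r/H > 0.18, so dT = 5.38*(Q/r)^(2/3)/H
Q/r = 188.77
(Q/r)^(2/3) = 32.908
dT = 5.38 * 32.908 / 5.527 = 32.032 K

32.032 K


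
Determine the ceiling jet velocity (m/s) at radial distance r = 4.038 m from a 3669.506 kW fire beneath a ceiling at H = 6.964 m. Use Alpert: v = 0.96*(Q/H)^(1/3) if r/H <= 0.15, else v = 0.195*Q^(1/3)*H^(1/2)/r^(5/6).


r/H = 4.038 / 6.964 = 0.57984
r/H > 0.15, so v = 0.195*Q^(1/3)*H^(1/2)/r^(5/6)
Q^(1/3) = 15.424
H^(1/2) = 2.6389
r^(5/6) = 3.1999
v = 0.195 * 15.424 * 2.6389 / 3.1999 = 2.4804 m/s

2.4804 m/s


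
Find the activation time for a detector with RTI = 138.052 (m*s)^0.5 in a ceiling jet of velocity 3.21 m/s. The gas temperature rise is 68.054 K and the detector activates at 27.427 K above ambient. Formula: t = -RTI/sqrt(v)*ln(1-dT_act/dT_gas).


dT_act/dT_gas = 0.40302
ln(1 - 0.40302) = -0.51587
t = -138.052 / sqrt(3.21) * -0.51587 = 39.749 s

39.749 s


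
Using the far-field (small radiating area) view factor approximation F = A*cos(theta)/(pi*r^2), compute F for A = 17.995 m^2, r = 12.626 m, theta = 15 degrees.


cos(15 deg) = 0.96593
pi*r^2 = 500.82
F = 17.995 * 0.96593 / 500.82 = 0.034707

0.034707


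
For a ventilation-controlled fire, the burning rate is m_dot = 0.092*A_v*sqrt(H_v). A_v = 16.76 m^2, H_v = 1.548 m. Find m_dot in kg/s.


sqrt(H_v) = 1.2442
m_dot = 0.092 * 16.76 * 1.2442 = 1.9184 kg/s

1.9184 kg/s


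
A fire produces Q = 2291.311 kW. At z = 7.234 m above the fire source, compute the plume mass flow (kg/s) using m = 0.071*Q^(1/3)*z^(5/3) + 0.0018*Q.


Q^(1/3) = 13.183
z^(5/3) = 27.058
First term = 0.071 * 13.183 * 27.058 = 25.327
Second term = 0.0018 * 2291.311 = 4.1244
m = 29.451 kg/s

29.451 kg/s


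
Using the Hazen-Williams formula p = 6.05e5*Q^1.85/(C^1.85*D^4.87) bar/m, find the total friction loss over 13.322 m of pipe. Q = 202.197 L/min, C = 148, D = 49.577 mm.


Q^1.85 = 18437
C^1.85 = 10351
D^4.87 = 1.8031e+08
p/m = 0.0059764 bar/m
p_total = 0.0059764 * 13.322 = 0.079618 bar

0.079618 bar


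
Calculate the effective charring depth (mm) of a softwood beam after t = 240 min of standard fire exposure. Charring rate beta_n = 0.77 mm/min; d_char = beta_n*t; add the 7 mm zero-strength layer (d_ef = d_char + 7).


d_char = 0.77 * 240 = 184.8 mm
d_ef = 184.8 + 1.0*7 = 191.8 mm

191.8 mm


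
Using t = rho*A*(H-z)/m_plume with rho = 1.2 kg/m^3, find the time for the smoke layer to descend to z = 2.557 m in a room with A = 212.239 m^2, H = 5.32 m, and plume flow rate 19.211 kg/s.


H - z = 2.763 m
t = 1.2 * 212.239 * 2.763 / 19.211 = 36.630 s

36.630 s


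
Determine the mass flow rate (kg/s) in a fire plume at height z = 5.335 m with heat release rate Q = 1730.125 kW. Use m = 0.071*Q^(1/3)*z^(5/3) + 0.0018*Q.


Q^(1/3) = 12.005
z^(5/3) = 16.289
First term = 0.071 * 12.005 * 16.289 = 13.884
Second term = 0.0018 * 1730.125 = 3.1142
m = 16.998 kg/s

16.998 kg/s


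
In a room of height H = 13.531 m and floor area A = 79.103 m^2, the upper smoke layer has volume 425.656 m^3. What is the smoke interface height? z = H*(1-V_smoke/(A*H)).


V/(A*H) = 0.39768
1 - 0.39768 = 0.60232
z = 13.531 * 0.60232 = 8.1500 m

8.1500 m


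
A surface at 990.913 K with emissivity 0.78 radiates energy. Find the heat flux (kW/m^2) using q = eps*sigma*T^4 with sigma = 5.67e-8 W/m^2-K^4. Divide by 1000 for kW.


T^4 = 9.6414e+11
q = 0.78 * 5.67e-8 * 9.6414e+11 / 1000 = 42.640 kW/m^2

42.640 kW/m^2


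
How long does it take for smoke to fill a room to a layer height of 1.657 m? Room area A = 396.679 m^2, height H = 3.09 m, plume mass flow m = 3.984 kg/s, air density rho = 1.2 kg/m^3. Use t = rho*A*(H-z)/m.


H - z = 1.433 m
t = 1.2 * 396.679 * 1.433 / 3.984 = 171.22 s

171.22 s


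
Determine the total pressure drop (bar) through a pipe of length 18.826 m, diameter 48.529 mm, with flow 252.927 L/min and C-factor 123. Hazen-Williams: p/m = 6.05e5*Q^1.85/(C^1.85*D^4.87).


Q^1.85 = 27896
C^1.85 = 7350.6
D^4.87 = 1.6249e+08
p/m = 0.014130 bar/m
p_total = 0.014130 * 18.826 = 0.26601 bar

0.26601 bar


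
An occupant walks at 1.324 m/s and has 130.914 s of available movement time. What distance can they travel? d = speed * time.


d = 1.324 * 130.914 = 173.33 m

173.33 m


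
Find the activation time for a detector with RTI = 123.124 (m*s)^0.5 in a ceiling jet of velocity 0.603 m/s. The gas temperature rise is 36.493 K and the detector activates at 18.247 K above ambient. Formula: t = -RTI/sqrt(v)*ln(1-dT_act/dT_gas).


dT_act/dT_gas = 0.50001
ln(1 - 0.50001) = -0.69317
t = -123.124 / sqrt(0.603) * -0.69317 = 109.91 s

109.91 s


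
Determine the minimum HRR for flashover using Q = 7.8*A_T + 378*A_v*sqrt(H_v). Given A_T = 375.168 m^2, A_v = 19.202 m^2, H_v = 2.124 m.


7.8*A_T = 2926.3
sqrt(H_v) = 1.4574
378*A_v*sqrt(H_v) = 10578
Q = 2926.3 + 10578 = 13505 kW

13505 kW


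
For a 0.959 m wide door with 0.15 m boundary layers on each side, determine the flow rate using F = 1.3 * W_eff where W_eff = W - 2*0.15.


W_eff = 0.959 - 0.30 = 0.659 m
F = 1.3 * 0.659 = 0.85670 persons/s

0.85670 persons/s


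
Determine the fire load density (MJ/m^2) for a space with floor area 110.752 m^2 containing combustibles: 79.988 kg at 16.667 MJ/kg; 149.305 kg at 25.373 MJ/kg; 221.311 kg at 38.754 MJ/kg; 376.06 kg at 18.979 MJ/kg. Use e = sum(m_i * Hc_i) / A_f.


Total energy = 79.988*16.667 + 149.305*25.373 + 221.311*38.754 + 376.06*18.979
= 1333.160 + 3788.316 + 8576.686 + 7137.243
= 20835.40 MJ
e = 20835.40 / 110.752 = 188.13 MJ/m^2

188.13 MJ/m^2


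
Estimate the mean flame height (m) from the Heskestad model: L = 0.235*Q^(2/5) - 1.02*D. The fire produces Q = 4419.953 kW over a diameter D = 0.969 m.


Q^(2/5) = 28.719
0.235 * Q^(2/5) = 6.7489
1.02 * D = 0.98838
L = 5.7605 m

5.7605 m


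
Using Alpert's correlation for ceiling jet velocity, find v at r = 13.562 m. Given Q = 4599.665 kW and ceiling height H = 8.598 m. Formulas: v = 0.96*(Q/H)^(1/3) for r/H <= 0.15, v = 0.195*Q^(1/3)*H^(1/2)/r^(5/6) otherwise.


r/H = 13.562 / 8.598 = 1.5773
r/H > 0.15, so v = 0.195*Q^(1/3)*H^(1/2)/r^(5/6)
Q^(1/3) = 16.631
H^(1/2) = 2.9322
r^(5/6) = 8.7822
v = 0.195 * 16.631 * 2.9322 / 8.7822 = 1.0828 m/s

1.0828 m/s


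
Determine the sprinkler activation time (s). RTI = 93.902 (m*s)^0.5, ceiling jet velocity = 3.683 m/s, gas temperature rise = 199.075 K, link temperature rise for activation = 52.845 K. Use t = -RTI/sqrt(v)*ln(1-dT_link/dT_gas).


dT_link/dT_gas = 0.26545
ln(1 - 0.26545) = -0.30850
t = -93.902 / sqrt(3.683) * -0.30850 = 15.095 s

15.095 s


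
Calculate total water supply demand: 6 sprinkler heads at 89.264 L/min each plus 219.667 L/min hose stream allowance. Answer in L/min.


Sprinkler demand = 6 * 89.264 = 535.584 L/min
Total = 535.584 + 219.667 = 755.251 L/min

755.251 L/min


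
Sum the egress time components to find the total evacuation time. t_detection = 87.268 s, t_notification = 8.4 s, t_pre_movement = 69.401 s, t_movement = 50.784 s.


Total = 87.268 + 8.4 + 69.401 + 50.784 = 215.853 s

215.853 s


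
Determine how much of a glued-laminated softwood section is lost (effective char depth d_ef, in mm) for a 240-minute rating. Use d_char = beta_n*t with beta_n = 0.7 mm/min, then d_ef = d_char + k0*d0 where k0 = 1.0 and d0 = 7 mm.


d_char = 0.7 * 240 = 168 mm
d_ef = 168 + 1.0*7 = 175 mm

175 mm


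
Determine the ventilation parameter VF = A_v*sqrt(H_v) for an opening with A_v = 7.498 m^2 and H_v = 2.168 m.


sqrt(H_v) = 1.4724
VF = 7.498 * 1.4724 = 11.040 m^(5/2)

11.040 m^(5/2)


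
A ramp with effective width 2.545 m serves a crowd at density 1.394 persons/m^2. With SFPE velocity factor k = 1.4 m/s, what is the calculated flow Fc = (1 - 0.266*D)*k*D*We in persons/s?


1 - 0.266*D = 1 - 0.266*1.394 = 0.62920
Fs = 0.62920 * 1.4 * 1.394 = 1.2279 persons/(s*m)
Fc = 1.2279 * 2.545 = 3.1251 persons/s

3.1251 persons/s


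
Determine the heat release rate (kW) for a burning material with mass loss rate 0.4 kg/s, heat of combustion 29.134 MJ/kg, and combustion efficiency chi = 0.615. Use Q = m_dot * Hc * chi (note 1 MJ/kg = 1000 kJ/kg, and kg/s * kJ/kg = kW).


Hc = 29.134 MJ/kg = 29.134 * 1000 kJ/kg = 29134 kJ/kg
Q = 0.4 kg/s * 29134 kJ/kg * 0.615 = 7166.964 kW

7166.964 kW


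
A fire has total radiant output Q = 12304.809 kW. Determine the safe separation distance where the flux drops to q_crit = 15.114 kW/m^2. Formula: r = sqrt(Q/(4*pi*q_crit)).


4*pi*q_crit = 189.93
Q/(4*pi*q_crit) = 64.787
r = sqrt(64.787) = 8.0490 m

8.0490 m


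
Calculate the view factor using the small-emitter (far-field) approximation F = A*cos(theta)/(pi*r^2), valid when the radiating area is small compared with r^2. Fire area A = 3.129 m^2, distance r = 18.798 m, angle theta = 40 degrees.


cos(40 deg) = 0.76604
pi*r^2 = 1110.1
F = 3.129 * 0.76604 / 1110.1 = 0.0021592

0.0021592


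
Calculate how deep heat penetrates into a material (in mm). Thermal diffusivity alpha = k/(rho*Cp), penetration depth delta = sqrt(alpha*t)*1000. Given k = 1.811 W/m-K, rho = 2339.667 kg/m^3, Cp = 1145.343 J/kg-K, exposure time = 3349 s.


alpha = 1.811 / (2339.667 * 1145.343) = 6.7582e-07 m^2/s
alpha * t = 0.0022633
delta = sqrt(0.0022633) * 1000 = 47.574 mm

47.574 mm


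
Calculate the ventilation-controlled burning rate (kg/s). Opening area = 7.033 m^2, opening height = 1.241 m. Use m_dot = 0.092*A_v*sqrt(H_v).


sqrt(H_v) = 1.1140
m_dot = 0.092 * 7.033 * 1.1140 = 0.72080 kg/s

0.72080 kg/s


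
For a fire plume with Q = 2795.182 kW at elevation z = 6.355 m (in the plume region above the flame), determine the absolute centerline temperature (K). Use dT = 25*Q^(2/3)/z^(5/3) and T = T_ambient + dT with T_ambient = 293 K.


Q^(2/3) = 198.43
z^(5/3) = 21.803
dT = 25 * 198.43 / 21.803 = 227.52 K
T = 293 + 227.52 = 520.52 K

520.52 K


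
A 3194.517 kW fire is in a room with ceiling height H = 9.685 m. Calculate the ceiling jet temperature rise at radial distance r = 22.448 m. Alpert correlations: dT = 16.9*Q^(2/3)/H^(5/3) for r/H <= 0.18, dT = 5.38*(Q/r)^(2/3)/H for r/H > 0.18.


r/H = 22.448 / 9.685 = 2.3178
r/H > 0.18, so dT = 5.38*(Q/r)^(2/3)/H
Q/r = 142.31
(Q/r)^(2/3) = 27.257
dT = 5.38 * 27.257 / 9.685 = 15.141 K

15.141 K


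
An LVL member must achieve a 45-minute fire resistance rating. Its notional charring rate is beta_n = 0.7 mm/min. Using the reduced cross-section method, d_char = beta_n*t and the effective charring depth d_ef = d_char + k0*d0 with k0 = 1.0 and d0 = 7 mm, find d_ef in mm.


d_char = 0.7 * 45 = 31.5 mm
d_ef = 31.5 + 1.0*7 = 38.5 mm

38.5 mm


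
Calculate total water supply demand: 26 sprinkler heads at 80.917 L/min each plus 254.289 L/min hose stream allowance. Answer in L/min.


Sprinkler demand = 26 * 80.917 = 2103.842 L/min
Total = 2103.842 + 254.289 = 2358.131 L/min

2358.131 L/min


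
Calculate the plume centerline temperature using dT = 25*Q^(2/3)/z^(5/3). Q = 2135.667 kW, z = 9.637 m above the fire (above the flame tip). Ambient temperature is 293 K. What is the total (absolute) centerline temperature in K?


Q^(2/3) = 165.84
z^(5/3) = 43.642
dT = 25 * 165.84 / 43.642 = 95.001 K
T = 293 + 95.001 = 388.00 K

388.00 K


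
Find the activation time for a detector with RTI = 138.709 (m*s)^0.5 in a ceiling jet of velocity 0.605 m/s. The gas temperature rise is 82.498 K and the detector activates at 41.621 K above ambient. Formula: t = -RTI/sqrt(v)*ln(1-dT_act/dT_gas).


dT_act/dT_gas = 0.50451
ln(1 - 0.50451) = -0.70221
t = -138.709 / sqrt(0.605) * -0.70221 = 125.23 s

125.23 s


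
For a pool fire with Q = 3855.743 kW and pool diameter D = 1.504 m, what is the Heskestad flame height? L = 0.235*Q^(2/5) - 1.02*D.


Q^(2/5) = 27.192
0.235 * Q^(2/5) = 6.3902
1.02 * D = 1.5341
L = 4.8561 m

4.8561 m


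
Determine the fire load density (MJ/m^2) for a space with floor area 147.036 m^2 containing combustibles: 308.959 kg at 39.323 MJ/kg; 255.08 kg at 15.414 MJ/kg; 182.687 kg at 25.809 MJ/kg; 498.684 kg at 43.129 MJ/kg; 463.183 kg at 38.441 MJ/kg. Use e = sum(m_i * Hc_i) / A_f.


Total energy = 308.959*39.323 + 255.08*15.414 + 182.687*25.809 + 498.684*43.129 + 463.183*38.441
= 12149.19 + 3931.803 + 4714.969 + 21507.74 + 17805.22
= 60108.93 MJ
e = 60108.93 / 147.036 = 408.80 MJ/m^2

408.80 MJ/m^2


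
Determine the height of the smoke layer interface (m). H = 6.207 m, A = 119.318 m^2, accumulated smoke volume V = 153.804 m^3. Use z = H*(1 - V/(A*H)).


V/(A*H) = 0.20767
1 - 0.20767 = 0.79233
z = 6.207 * 0.79233 = 4.9180 m

4.9180 m
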